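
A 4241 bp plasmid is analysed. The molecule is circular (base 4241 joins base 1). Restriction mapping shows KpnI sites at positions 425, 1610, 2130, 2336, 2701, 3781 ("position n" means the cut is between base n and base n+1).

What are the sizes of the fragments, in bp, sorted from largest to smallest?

1185, 1080, 885, 520, 365, 206 bp

Circular molecule, 6 cuts → 6 fragments:
  1610 − 425 = 1185 bp
  2130 − 1610 = 520 bp
  2336 − 2130 = 206 bp
  2701 − 2336 = 365 bp
  3781 − 2701 = 1080 bp
  wrap: 4241 − 3781 + 425 = 885 bp
Sorted largest to smallest: 1185, 1080, 885, 520, 365, 206 bp.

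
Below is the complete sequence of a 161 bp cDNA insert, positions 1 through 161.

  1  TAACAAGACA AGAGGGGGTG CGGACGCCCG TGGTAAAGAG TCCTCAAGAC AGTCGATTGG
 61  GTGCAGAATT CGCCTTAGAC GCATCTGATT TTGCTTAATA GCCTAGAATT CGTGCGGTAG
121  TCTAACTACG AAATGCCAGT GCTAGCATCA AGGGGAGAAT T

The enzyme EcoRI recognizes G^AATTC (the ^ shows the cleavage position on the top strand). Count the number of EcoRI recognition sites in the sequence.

2

GAATTC occurs starting at positions 66, 106.
EcoRI cuts at 2 sites.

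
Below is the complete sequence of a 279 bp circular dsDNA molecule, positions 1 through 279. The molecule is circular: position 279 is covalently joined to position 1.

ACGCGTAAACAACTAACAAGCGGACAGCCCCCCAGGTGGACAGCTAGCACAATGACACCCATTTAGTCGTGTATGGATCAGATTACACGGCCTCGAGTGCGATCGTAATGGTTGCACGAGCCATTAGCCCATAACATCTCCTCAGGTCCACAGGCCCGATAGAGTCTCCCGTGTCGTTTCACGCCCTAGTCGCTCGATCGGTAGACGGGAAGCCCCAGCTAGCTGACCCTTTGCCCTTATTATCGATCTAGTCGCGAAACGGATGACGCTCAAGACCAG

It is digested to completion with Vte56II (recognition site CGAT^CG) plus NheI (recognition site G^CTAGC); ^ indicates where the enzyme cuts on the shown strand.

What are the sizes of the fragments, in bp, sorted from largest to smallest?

Vte56II sites (CGATCG) start at positions 100, 195.
Vte56II cuts after base 4 of each site, so after positions 103, 198.
NheI sites (GCTAGC) start at positions 43, 218.
NheI cuts after the first base of each site, so after positions 43, 218.
Combined cut positions: 43, 103, 198, 218.
Circular molecule, 4 cuts → 4 fragments:
  44–103 → 60 bp
  104–198 → 95 bp
  199–218 → 20 bp
  219–279 then 1–43 → 61 + 43 = 104 bp
Sorted largest to smallest: 104, 95, 60, 20 bp.

104, 95, 60, 20 bp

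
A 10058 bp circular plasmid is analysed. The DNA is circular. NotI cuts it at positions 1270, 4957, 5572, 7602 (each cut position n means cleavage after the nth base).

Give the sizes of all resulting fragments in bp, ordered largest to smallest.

Circular molecule, 4 cuts → 4 fragments:
  4957 − 1270 = 3687 bp
  5572 − 4957 = 615 bp
  7602 − 5572 = 2030 bp
  wrap: 10058 − 7602 + 1270 = 3726 bp
Sorted largest to smallest: 3726, 3687, 2030, 615 bp.

3726, 3687, 2030, 615 bp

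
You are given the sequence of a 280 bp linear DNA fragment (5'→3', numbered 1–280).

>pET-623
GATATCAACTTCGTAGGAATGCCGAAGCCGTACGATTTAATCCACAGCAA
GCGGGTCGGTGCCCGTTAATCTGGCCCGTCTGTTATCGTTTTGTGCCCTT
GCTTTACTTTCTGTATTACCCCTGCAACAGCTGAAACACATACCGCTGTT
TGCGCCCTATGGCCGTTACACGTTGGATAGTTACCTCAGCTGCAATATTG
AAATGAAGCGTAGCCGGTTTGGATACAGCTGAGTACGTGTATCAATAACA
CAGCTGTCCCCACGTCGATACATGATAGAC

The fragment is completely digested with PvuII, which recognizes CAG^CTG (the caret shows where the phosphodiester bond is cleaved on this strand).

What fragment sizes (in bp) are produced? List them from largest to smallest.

PvuII sites (CAGCTG) start at positions 128, 187, 226, 251.
PvuII cuts after base 3 of each site, so after positions 130, 189, 228, 253.
Linear molecule, 4 cuts → 5 fragments:
  1–130 → 130 bp
  131–189 → 59 bp
  190–228 → 39 bp
  229–253 → 25 bp
  254–280 → 27 bp
Sorted largest to smallest: 130, 59, 39, 27, 25 bp.

130, 59, 39, 27, 25 bp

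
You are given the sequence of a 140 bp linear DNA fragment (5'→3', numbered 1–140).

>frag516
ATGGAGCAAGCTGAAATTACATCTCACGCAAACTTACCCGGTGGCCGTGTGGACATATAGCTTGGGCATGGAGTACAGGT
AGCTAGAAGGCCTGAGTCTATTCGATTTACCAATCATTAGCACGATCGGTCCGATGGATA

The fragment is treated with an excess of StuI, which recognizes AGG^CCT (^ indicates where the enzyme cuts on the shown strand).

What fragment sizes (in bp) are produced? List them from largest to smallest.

90, 50 bp

The StuI site (AGGCCT) starts at position 88.
StuI cuts after base 3 of each site, so after position 90.
Linear molecule, 1 cut → 2 fragments:
  1–90 → 90 bp
  91–140 → 50 bp
Sorted largest to smallest: 90, 50 bp.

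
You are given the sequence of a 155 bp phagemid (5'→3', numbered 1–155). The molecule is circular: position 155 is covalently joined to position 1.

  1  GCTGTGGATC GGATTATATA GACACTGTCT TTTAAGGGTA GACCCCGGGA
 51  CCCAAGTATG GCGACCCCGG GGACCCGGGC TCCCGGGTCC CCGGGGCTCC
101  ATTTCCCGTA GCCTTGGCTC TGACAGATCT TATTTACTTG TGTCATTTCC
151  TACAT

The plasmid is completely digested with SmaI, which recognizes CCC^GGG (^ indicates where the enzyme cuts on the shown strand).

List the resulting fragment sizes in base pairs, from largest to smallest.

109, 22, 8, 8, 8 bp

SmaI sites (CCCGGG) start at positions 44, 66, 74, 82, 90.
SmaI cuts after base 3 of each site, so after positions 46, 68, 76, 84, 92.
Circular molecule, 5 cuts → 5 fragments:
  47–68 → 22 bp
  69–76 → 8 bp
  77–84 → 8 bp
  85–92 → 8 bp
  93–155 then 1–46 → 63 + 46 = 109 bp
Sorted largest to smallest: 109, 22, 8, 8, 8 bp.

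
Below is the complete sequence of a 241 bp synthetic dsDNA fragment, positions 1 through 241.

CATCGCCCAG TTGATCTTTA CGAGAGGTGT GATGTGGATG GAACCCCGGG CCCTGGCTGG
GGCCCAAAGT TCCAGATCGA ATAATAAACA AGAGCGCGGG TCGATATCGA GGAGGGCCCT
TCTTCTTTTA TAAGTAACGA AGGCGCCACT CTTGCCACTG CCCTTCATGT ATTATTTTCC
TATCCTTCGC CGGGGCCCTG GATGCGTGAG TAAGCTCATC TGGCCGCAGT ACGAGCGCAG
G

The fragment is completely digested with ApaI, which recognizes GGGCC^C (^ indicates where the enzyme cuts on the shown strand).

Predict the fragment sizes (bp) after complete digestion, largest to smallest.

ApaI sites (GGGCCC) start at positions 48, 60, 114, 193.
ApaI cuts after base 5 of each site (before the last base), so after positions 52, 64, 118, 197.
Linear molecule, 4 cuts → 5 fragments:
  1–52 → 52 bp
  53–64 → 12 bp
  65–118 → 54 bp
  119–197 → 79 bp
  198–241 → 44 bp
Sorted largest to smallest: 79, 54, 52, 44, 12 bp.

79, 54, 52, 44, 12 bp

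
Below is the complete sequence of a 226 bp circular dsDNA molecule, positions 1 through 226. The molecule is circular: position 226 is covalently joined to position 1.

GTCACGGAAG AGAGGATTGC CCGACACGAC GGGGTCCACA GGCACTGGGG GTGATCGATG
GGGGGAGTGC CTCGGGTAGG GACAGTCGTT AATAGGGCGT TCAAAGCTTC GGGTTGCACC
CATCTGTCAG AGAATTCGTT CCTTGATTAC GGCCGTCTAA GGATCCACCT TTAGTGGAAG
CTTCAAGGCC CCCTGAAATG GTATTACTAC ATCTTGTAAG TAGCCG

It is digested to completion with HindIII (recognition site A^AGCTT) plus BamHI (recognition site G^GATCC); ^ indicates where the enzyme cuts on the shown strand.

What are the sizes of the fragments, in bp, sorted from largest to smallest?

152, 57, 17 bp

HindIII sites (AAGCTT) start at positions 104, 178.
HindIII cuts after the first base of each site, so after positions 104, 178.
The BamHI site (GGATCC) starts at position 161.
BamHI cuts after the first base of each site, so after position 161.
Combined cut positions: 104, 161, 178.
Circular molecule, 3 cuts → 3 fragments:
  105–161 → 57 bp
  162–178 → 17 bp
  179–226 then 1–104 → 48 + 104 = 152 bp
Sorted largest to smallest: 152, 57, 17 bp.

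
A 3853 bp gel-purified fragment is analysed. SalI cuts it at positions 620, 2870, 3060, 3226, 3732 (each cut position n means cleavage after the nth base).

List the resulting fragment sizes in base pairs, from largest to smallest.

Linear molecule, 5 cuts → 6 fragments:
  620 − 0 = 620 bp
  2870 − 620 = 2250 bp
  3060 − 2870 = 190 bp
  3226 − 3060 = 166 bp
  3732 − 3226 = 506 bp
  3853 − 3732 = 121 bp
Sorted largest to smallest: 2250, 620, 506, 190, 166, 121 bp.

2250, 620, 506, 190, 166, 121 bp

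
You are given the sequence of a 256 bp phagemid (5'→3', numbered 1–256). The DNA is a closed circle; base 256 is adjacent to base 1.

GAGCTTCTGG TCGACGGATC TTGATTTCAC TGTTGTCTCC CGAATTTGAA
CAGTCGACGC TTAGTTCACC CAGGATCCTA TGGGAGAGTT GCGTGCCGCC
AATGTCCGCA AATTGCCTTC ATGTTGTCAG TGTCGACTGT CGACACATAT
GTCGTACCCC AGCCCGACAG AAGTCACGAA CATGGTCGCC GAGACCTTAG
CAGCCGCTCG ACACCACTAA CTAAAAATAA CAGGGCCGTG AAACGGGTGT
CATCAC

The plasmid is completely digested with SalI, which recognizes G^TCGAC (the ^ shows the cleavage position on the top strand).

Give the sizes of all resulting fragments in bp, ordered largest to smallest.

127, 79, 43, 7 bp

SalI sites (GTCGAC) start at positions 10, 53, 132, 139.
SalI cuts after the first base of each site, so after positions 10, 53, 132, 139.
Circular molecule, 4 cuts → 4 fragments:
  11–53 → 43 bp
  54–132 → 79 bp
  133–139 → 7 bp
  140–256 then 1–10 → 117 + 10 = 127 bp
Sorted largest to smallest: 127, 79, 43, 7 bp.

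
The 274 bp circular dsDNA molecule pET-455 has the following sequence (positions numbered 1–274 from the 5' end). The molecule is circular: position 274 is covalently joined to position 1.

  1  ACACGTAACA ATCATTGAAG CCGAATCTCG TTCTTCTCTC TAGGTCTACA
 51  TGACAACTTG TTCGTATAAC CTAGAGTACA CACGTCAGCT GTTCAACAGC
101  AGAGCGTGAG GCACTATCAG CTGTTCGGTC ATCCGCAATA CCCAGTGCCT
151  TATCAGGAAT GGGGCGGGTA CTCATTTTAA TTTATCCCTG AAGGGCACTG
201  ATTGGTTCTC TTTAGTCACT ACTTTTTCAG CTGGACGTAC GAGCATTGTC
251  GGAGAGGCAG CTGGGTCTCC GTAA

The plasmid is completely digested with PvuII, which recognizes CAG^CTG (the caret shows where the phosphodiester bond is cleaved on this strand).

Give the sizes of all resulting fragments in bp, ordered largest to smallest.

110, 102, 32, 30 bp

PvuII sites (CAGCTG) start at positions 86, 118, 228, 258.
PvuII cuts after base 3 of each site, so after positions 88, 120, 230, 260.
Circular molecule, 4 cuts → 4 fragments:
  89–120 → 32 bp
  121–230 → 110 bp
  231–260 → 30 bp
  261–274 then 1–88 → 14 + 88 = 102 bp
Sorted largest to smallest: 110, 102, 32, 30 bp.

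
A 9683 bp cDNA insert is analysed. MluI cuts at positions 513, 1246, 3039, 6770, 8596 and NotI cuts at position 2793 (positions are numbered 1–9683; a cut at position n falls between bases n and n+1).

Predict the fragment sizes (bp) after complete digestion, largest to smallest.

Combined cut positions (sorted): 513, 1246, 2793, 3039, 6770, 8596.
Linear molecule, 6 cuts → 7 fragments:
  513 − 0 = 513 bp
  1246 − 513 = 733 bp
  2793 − 1246 = 1547 bp
  3039 − 2793 = 246 bp
  6770 − 3039 = 3731 bp
  8596 − 6770 = 1826 bp
  9683 − 8596 = 1087 bp
Sorted largest to smallest: 3731, 1826, 1547, 1087, 733, 513, 246 bp.

3731, 1826, 1547, 1087, 733, 513, 246 bp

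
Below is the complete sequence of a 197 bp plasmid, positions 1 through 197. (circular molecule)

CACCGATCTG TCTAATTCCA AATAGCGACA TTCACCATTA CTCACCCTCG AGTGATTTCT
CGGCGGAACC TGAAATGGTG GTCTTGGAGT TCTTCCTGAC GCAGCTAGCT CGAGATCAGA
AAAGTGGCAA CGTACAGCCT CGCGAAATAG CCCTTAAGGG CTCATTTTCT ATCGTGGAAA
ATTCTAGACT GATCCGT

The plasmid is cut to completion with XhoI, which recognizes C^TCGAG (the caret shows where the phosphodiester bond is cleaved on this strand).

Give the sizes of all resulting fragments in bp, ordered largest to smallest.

135, 62 bp

XhoI sites (CTCGAG) start at positions 47, 109.
XhoI cuts after the first base of each site, so after positions 47, 109.
Circular molecule, 2 cuts → 2 fragments:
  48–109 → 62 bp
  110–197 then 1–47 → 88 + 47 = 135 bp
Sorted largest to smallest: 135, 62 bp.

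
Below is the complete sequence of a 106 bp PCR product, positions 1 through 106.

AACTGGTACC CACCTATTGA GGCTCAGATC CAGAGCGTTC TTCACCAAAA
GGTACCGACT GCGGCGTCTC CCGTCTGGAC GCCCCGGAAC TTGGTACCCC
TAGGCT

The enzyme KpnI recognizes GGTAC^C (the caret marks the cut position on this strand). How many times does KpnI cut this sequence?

GGTACC occurs starting at positions 5, 51, 93.
KpnI cuts at 3 sites.

3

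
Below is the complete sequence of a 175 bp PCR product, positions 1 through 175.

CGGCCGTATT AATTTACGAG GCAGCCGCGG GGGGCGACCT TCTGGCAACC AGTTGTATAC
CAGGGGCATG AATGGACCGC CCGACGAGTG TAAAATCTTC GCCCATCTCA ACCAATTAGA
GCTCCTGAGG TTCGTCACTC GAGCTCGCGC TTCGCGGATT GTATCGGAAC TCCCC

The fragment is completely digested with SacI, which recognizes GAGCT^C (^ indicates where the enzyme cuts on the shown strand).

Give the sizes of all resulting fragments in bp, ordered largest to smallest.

SacI sites (GAGCTC) start at positions 119, 141.
SacI cuts after base 5 of each site (before the last base), so after positions 123, 145.
Linear molecule, 2 cuts → 3 fragments:
  1–123 → 123 bp
  124–145 → 22 bp
  146–175 → 30 bp
Sorted largest to smallest: 123, 30, 22 bp.

123, 30, 22 bp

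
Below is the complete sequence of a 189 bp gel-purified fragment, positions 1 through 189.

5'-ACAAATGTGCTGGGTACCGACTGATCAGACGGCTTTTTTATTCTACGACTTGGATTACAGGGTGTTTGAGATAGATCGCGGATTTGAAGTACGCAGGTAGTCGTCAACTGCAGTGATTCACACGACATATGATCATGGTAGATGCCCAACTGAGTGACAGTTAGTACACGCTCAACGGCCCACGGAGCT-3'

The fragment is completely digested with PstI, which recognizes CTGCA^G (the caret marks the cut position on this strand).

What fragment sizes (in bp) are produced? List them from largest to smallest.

112, 77 bp

The PstI site (CTGCAG) starts at position 108.
PstI cuts after base 5 of each site (before the last base), so after position 112.
Linear molecule, 1 cut → 2 fragments:
  1–112 → 112 bp
  113–189 → 77 bp
Sorted largest to smallest: 112, 77 bp.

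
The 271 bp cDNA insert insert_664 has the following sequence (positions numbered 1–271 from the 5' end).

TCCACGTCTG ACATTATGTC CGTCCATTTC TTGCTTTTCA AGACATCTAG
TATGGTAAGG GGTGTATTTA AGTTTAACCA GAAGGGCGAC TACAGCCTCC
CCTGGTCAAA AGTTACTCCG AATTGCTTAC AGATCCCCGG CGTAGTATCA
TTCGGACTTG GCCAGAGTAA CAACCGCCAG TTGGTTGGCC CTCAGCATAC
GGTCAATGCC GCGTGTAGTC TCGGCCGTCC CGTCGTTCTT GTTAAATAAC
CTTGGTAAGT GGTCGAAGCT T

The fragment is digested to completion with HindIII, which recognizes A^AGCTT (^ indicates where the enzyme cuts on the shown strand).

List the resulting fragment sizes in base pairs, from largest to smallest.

The HindIII site (AAGCTT) starts at position 266.
HindIII cuts after the first base of each site, so after position 266.
Linear molecule, 1 cut → 2 fragments:
  1–266 → 266 bp
  267–271 → 5 bp
Sorted largest to smallest: 266, 5 bp.

266, 5 bp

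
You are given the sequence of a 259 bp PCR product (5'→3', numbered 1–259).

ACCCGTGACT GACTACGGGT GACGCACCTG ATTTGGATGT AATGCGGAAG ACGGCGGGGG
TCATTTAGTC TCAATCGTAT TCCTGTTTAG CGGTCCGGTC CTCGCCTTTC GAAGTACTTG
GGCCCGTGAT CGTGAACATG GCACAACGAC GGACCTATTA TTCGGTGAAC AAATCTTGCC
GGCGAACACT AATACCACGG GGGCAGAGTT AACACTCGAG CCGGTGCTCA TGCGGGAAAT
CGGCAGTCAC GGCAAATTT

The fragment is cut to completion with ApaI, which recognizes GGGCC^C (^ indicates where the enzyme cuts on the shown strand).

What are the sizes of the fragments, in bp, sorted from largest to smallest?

135, 124 bp

The ApaI site (GGGCCC) starts at position 120.
ApaI cuts after base 5 of each site (before the last base), so after position 124.
Linear molecule, 1 cut → 2 fragments:
  1–124 → 124 bp
  125–259 → 135 bp
Sorted largest to smallest: 135, 124 bp.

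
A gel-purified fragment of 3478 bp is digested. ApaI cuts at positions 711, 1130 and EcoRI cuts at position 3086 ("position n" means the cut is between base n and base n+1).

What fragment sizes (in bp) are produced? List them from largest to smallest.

Combined cut positions (sorted): 711, 1130, 3086.
Linear molecule, 3 cuts → 4 fragments:
  711 − 0 = 711 bp
  1130 − 711 = 419 bp
  3086 − 1130 = 1956 bp
  3478 − 3086 = 392 bp
Sorted largest to smallest: 1956, 711, 419, 392 bp.

1956, 711, 419, 392 bp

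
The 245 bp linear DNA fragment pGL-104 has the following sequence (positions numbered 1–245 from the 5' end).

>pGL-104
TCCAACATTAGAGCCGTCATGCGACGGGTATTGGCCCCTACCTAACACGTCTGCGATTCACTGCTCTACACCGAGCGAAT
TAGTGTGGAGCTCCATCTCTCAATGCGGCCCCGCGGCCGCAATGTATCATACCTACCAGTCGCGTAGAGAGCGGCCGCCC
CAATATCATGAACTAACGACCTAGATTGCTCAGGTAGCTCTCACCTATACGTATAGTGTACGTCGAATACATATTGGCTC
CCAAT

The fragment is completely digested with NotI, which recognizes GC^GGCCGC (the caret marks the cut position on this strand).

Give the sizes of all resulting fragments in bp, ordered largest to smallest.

114, 93, 38 bp

NotI sites (GCGGCCGC) start at positions 113, 151.
NotI cuts after base 2 of each site, so after positions 114, 152.
Linear molecule, 2 cuts → 3 fragments:
  1–114 → 114 bp
  115–152 → 38 bp
  153–245 → 93 bp
Sorted largest to smallest: 114, 93, 38 bp.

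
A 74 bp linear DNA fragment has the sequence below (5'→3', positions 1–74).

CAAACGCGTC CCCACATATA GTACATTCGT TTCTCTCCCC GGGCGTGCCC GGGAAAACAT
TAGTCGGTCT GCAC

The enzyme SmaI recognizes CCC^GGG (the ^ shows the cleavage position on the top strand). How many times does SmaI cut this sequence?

2

CCCGGG occurs starting at positions 38, 48.
SmaI cuts at 2 sites.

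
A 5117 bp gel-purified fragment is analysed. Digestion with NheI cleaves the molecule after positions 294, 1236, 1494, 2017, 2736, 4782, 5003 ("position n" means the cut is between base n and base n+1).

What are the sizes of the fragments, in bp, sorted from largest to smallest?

2046, 942, 719, 523, 294, 258, 221, 114 bp

Linear molecule, 7 cuts → 8 fragments:
  294 − 0 = 294 bp
  1236 − 294 = 942 bp
  1494 − 1236 = 258 bp
  2017 − 1494 = 523 bp
  2736 − 2017 = 719 bp
  4782 − 2736 = 2046 bp
  5003 − 4782 = 221 bp
  5117 − 5003 = 114 bp
Sorted largest to smallest: 2046, 942, 719, 523, 294, 258, 221, 114 bp.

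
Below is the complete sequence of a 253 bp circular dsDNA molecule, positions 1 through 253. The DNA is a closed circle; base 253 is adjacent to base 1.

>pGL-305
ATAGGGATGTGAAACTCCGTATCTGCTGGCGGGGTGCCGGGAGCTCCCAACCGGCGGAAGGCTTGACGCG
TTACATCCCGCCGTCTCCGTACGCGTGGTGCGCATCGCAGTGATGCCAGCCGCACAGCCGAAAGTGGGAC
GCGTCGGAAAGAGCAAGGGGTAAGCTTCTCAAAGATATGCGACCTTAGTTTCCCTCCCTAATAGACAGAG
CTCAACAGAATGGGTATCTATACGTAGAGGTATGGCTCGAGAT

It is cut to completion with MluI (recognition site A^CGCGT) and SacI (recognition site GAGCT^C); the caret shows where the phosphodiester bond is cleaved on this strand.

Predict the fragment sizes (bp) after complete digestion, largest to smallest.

MluI sites (ACGCGT) start at positions 66, 91, 139.
MluI cuts after the first base of each site, so after positions 66, 91, 139.
SacI sites (GAGCTC) start at positions 41, 208.
SacI cuts after base 5 of each site (before the last base), so after positions 45, 212.
Combined cut positions: 45, 66, 91, 139, 212.
Circular molecule, 5 cuts → 5 fragments:
  46–66 → 21 bp
  67–91 → 25 bp
  92–139 → 48 bp
  140–212 → 73 bp
  213–253 then 1–45 → 41 + 45 = 86 bp
Sorted largest to smallest: 86, 73, 48, 25, 21 bp.

86, 73, 48, 25, 21 bp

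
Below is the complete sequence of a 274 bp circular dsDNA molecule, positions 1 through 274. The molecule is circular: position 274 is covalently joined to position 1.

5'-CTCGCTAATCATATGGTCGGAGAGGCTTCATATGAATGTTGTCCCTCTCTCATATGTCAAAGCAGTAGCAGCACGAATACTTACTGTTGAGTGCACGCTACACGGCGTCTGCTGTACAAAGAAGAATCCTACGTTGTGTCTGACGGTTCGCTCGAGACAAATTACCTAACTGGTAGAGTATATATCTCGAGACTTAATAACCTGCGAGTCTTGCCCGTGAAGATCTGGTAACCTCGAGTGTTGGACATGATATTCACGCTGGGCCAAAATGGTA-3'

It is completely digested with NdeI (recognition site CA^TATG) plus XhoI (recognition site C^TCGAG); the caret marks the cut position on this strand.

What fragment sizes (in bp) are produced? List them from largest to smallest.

99, 52, 47, 35, 22, 19 bp

NdeI sites (CATATG) start at positions 10, 29, 51.
NdeI cuts after base 2 of each site, so after positions 11, 30, 52.
XhoI sites (CTCGAG) start at positions 151, 186, 233.
XhoI cuts after the first base of each site, so after positions 151, 186, 233.
Combined cut positions: 11, 30, 52, 151, 186, 233.
Circular molecule, 6 cuts → 6 fragments:
  12–30 → 19 bp
  31–52 → 22 bp
  53–151 → 99 bp
  152–186 → 35 bp
  187–233 → 47 bp
  234–274 then 1–11 → 41 + 11 = 52 bp
Sorted largest to smallest: 99, 52, 47, 35, 22, 19 bp.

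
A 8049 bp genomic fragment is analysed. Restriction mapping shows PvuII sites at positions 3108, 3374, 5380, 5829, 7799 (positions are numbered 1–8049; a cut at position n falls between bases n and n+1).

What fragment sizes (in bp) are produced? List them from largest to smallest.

Linear molecule, 5 cuts → 6 fragments:
  3108 − 0 = 3108 bp
  3374 − 3108 = 266 bp
  5380 − 3374 = 2006 bp
  5829 − 5380 = 449 bp
  7799 − 5829 = 1970 bp
  8049 − 7799 = 250 bp
Sorted largest to smallest: 3108, 2006, 1970, 449, 266, 250 bp.

3108, 2006, 1970, 449, 266, 250 bp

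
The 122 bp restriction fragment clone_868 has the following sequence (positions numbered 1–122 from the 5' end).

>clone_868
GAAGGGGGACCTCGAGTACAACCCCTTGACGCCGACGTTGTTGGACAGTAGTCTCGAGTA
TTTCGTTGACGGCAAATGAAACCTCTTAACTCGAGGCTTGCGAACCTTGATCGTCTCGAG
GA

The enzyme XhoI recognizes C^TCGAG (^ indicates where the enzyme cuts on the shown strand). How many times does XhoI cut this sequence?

CTCGAG occurs starting at positions 11, 53, 90, 115.
XhoI cuts at 4 sites.

4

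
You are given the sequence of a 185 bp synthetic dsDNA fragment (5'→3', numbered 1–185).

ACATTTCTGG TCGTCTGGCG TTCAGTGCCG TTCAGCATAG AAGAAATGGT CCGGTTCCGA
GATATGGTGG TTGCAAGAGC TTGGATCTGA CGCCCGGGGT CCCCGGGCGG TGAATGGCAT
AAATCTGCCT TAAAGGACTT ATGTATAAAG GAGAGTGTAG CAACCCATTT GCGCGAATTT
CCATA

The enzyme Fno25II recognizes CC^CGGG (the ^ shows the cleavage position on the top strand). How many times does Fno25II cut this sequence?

CCCGGG occurs starting at positions 93, 102.
Fno25II cuts at 2 sites.

2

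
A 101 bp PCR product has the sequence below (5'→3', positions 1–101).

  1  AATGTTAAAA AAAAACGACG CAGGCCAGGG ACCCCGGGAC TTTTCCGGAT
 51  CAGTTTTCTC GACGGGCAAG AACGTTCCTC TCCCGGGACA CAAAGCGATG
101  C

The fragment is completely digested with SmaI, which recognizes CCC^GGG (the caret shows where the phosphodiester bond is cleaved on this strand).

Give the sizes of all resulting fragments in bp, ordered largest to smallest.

49, 35, 17 bp

SmaI sites (CCCGGG) start at positions 33, 82.
SmaI cuts after base 3 of each site, so after positions 35, 84.
Linear molecule, 2 cuts → 3 fragments:
  1–35 → 35 bp
  36–84 → 49 bp
  85–101 → 17 bp
Sorted largest to smallest: 49, 35, 17 bp.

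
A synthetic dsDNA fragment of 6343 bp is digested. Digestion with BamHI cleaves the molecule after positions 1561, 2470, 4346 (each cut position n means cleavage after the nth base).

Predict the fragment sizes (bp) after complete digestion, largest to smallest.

1997, 1876, 1561, 909 bp

Linear molecule, 3 cuts → 4 fragments:
  1561 − 0 = 1561 bp
  2470 − 1561 = 909 bp
  4346 − 2470 = 1876 bp
  6343 − 4346 = 1997 bp
Sorted largest to smallest: 1997, 1876, 1561, 909 bp.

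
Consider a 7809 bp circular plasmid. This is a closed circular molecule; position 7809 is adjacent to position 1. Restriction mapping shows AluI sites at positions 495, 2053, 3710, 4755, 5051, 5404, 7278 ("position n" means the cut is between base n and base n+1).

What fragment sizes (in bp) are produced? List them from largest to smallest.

Circular molecule, 7 cuts → 7 fragments:
  2053 − 495 = 1558 bp
  3710 − 2053 = 1657 bp
  4755 − 3710 = 1045 bp
  5051 − 4755 = 296 bp
  5404 − 5051 = 353 bp
  7278 − 5404 = 1874 bp
  wrap: 7809 − 7278 + 495 = 1026 bp
Sorted largest to smallest: 1874, 1657, 1558, 1045, 1026, 353, 296 bp.

1874, 1657, 1558, 1045, 1026, 353, 296 bp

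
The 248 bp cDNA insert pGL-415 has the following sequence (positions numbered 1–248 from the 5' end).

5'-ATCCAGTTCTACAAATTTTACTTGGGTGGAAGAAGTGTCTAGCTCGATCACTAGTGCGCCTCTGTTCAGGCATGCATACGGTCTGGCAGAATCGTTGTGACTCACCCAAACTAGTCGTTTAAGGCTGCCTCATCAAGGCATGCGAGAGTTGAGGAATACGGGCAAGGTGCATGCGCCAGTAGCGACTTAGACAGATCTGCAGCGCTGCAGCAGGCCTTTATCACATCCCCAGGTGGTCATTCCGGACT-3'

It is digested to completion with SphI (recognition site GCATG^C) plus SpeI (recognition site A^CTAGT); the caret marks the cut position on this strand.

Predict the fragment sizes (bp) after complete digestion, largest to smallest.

SphI sites (GCATGC) start at positions 70, 138, 169.
SphI cuts after base 5 of each site (before the last base), so after positions 74, 142, 173.
SpeI sites (ACTAGT) start at positions 50, 110.
SpeI cuts after the first base of each site, so after positions 50, 110.
Combined cut positions: 50, 74, 110, 142, 173.
Linear molecule, 5 cuts → 6 fragments:
  1–50 → 50 bp
  51–74 → 24 bp
  75–110 → 36 bp
  111–142 → 32 bp
  143–173 → 31 bp
  174–248 → 75 bp
Sorted largest to smallest: 75, 50, 36, 32, 31, 24 bp.

75, 50, 36, 32, 31, 24 bp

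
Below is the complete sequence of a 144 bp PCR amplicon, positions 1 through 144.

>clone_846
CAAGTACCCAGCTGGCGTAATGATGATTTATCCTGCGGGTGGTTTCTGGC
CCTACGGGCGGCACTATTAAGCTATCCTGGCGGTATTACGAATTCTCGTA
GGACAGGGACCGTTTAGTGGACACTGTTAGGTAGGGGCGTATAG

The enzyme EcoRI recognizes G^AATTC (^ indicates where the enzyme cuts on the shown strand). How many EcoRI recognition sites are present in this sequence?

1

GAATTC occurs starting at position 90.
EcoRI cuts at 1 site.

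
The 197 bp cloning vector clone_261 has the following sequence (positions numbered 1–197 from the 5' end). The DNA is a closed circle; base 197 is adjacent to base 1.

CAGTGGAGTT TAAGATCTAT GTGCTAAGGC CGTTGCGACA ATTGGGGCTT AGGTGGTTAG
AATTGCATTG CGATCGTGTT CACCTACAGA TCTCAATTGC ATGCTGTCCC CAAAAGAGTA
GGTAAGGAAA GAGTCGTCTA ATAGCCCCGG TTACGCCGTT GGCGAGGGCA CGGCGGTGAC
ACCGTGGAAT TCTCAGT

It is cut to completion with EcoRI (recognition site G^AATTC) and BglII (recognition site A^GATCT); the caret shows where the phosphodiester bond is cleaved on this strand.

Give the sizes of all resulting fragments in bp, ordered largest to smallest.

The EcoRI site (GAATTC) starts at position 187.
EcoRI cuts after the first base of each site, so after position 187.
BglII sites (AGATCT) start at positions 13, 88.
BglII cuts after the first base of each site, so after positions 13, 88.
Combined cut positions: 13, 88, 187.
Circular molecule, 3 cuts → 3 fragments:
  14–88 → 75 bp
  89–187 → 99 bp
  188–197 then 1–13 → 10 + 13 = 23 bp
Sorted largest to smallest: 99, 75, 23 bp.

99, 75, 23 bp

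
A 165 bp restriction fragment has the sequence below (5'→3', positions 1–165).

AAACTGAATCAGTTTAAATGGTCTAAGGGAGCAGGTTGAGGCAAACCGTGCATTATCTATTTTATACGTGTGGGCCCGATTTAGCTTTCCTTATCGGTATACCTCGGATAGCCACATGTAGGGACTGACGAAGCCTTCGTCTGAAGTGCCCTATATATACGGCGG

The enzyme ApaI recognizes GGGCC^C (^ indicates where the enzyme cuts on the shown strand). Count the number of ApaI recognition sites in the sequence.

GGGCCC occurs starting at position 72.
ApaI cuts at 1 site.

1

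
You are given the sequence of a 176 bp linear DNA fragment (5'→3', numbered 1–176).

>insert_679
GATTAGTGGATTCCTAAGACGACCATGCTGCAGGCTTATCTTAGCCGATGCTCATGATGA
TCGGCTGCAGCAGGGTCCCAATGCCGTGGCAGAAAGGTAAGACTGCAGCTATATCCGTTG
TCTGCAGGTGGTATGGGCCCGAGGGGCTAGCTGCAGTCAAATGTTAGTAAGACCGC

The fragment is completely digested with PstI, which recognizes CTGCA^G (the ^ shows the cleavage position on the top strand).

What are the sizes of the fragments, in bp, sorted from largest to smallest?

PstI sites (CTGCAG) start at positions 28, 65, 103, 122, 151.
PstI cuts after base 5 of each site (before the last base), so after positions 32, 69, 107, 126, 155.
Linear molecule, 5 cuts → 6 fragments:
  1–32 → 32 bp
  33–69 → 37 bp
  70–107 → 38 bp
  108–126 → 19 bp
  127–155 → 29 bp
  156–176 → 21 bp
Sorted largest to smallest: 38, 37, 32, 29, 21, 19 bp.

38, 37, 32, 29, 21, 19 bp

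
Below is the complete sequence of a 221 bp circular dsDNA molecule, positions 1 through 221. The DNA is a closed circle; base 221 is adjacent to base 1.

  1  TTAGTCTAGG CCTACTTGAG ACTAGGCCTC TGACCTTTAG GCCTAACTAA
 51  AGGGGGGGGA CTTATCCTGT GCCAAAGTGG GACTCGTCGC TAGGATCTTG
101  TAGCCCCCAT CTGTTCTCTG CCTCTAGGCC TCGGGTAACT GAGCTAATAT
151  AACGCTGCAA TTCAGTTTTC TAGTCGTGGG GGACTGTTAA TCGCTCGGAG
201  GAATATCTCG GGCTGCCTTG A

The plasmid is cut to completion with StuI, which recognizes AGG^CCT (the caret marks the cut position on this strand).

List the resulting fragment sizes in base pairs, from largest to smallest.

StuI sites (AGGCCT) start at positions 8, 24, 39, 126.
StuI cuts after base 3 of each site, so after positions 10, 26, 41, 128.
Circular molecule, 4 cuts → 4 fragments:
  11–26 → 16 bp
  27–41 → 15 bp
  42–128 → 87 bp
  129–221 then 1–10 → 93 + 10 = 103 bp
Sorted largest to smallest: 103, 87, 16, 15 bp.

103, 87, 16, 15 bp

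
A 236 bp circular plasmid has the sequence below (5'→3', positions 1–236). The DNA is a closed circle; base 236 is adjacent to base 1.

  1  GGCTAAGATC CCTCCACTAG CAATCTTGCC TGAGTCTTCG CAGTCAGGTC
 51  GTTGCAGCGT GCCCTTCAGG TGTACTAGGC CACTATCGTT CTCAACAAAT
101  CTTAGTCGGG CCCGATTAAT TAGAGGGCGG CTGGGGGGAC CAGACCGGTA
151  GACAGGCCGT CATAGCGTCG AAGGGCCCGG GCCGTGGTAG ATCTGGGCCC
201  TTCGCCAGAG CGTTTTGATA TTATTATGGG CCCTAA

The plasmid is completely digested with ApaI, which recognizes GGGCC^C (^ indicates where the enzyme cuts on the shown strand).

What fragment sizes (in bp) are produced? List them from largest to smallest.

ApaI sites (GGGCCC) start at positions 108, 173, 195, 228.
ApaI cuts after base 5 of each site (before the last base), so after positions 112, 177, 199, 232.
Circular molecule, 4 cuts → 4 fragments:
  113–177 → 65 bp
  178–199 → 22 bp
  200–232 → 33 bp
  233–236 then 1–112 → 4 + 112 = 116 bp
Sorted largest to smallest: 116, 65, 33, 22 bp.

116, 65, 33, 22 bp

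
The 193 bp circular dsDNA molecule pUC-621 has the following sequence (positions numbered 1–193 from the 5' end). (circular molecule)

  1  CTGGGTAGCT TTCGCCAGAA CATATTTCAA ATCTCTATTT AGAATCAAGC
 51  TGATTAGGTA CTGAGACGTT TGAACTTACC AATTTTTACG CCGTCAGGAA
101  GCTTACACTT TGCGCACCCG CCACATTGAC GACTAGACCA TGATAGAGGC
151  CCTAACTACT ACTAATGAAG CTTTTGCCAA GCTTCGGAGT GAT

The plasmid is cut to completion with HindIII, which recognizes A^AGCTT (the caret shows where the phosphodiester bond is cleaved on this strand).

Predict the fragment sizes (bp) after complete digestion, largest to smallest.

HindIII sites (AAGCTT) start at positions 99, 168, 179.
HindIII cuts after the first base of each site, so after positions 99, 168, 179.
Circular molecule, 3 cuts → 3 fragments:
  100–168 → 69 bp
  169–179 → 11 bp
  180–193 then 1–99 → 14 + 99 = 113 bp
Sorted largest to smallest: 113, 69, 11 bp.

113, 69, 11 bp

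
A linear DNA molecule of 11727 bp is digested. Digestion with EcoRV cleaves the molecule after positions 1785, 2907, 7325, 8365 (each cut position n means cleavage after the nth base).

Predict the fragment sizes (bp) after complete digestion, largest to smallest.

4418, 3362, 1785, 1122, 1040 bp

Linear molecule, 4 cuts → 5 fragments:
  1785 − 0 = 1785 bp
  2907 − 1785 = 1122 bp
  7325 − 2907 = 4418 bp
  8365 − 7325 = 1040 bp
  11727 − 8365 = 3362 bp
Sorted largest to smallest: 4418, 3362, 1785, 1122, 1040 bp.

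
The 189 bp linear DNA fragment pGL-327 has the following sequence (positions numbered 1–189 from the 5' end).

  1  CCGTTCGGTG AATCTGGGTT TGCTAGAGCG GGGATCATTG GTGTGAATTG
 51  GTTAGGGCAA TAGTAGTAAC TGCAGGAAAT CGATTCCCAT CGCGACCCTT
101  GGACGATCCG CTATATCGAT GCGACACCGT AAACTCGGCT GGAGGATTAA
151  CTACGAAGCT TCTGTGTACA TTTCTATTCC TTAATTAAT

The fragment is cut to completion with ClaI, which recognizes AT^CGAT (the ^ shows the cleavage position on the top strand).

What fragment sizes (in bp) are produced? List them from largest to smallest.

80, 73, 36 bp

ClaI sites (ATCGAT) start at positions 79, 115.
ClaI cuts after base 2 of each site, so after positions 80, 116.
Linear molecule, 2 cuts → 3 fragments:
  1–80 → 80 bp
  81–116 → 36 bp
  117–189 → 73 bp
Sorted largest to smallest: 80, 73, 36 bp.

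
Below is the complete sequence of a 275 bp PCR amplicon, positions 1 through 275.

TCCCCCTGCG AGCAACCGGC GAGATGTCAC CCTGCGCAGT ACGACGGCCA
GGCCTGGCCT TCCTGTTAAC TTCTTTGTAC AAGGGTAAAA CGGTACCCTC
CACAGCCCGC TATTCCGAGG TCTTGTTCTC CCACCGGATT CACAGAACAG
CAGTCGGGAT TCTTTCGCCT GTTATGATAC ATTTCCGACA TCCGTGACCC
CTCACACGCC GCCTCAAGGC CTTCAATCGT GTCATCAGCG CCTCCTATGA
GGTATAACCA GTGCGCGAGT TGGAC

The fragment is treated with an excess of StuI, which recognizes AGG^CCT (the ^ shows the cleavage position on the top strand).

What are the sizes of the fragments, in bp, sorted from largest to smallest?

167, 56, 52 bp

StuI sites (AGGCCT) start at positions 50, 217.
StuI cuts after base 3 of each site, so after positions 52, 219.
Linear molecule, 2 cuts → 3 fragments:
  1–52 → 52 bp
  53–219 → 167 bp
  220–275 → 56 bp
Sorted largest to smallest: 167, 56, 52 bp.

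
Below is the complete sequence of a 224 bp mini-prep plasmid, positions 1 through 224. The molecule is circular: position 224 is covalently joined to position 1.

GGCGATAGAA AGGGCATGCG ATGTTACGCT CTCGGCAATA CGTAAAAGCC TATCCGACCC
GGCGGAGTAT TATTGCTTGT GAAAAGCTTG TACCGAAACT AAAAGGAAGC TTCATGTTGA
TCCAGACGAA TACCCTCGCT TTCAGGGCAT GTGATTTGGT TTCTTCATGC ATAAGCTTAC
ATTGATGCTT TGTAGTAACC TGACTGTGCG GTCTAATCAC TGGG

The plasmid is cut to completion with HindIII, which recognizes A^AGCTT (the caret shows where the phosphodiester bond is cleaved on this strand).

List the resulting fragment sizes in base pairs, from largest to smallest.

135, 66, 23 bp

HindIII sites (AAGCTT) start at positions 84, 107, 173.
HindIII cuts after the first base of each site, so after positions 84, 107, 173.
Circular molecule, 3 cuts → 3 fragments:
  85–107 → 23 bp
  108–173 → 66 bp
  174–224 then 1–84 → 51 + 84 = 135 bp
Sorted largest to smallest: 135, 66, 23 bp.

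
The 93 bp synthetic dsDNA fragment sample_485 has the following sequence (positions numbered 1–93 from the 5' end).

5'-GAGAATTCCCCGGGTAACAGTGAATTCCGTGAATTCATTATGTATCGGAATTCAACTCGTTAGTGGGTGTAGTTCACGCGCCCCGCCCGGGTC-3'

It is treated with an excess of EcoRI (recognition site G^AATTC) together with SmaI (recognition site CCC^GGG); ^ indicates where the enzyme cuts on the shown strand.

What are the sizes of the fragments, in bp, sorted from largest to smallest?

40, 17, 11, 9, 8, 5, 3 bp

EcoRI sites (GAATTC) start at positions 3, 22, 31, 48.
EcoRI cuts after the first base of each site, so after positions 3, 22, 31, 48.
SmaI sites (CCCGGG) start at positions 9, 86.
SmaI cuts after base 3 of each site, so after positions 11, 88.
Combined cut positions: 3, 11, 22, 31, 48, 88.
Linear molecule, 6 cuts → 7 fragments:
  1–3 → 3 bp
  4–11 → 8 bp
  12–22 → 11 bp
  23–31 → 9 bp
  32–48 → 17 bp
  49–88 → 40 bp
  89–93 → 5 bp
Sorted largest to smallest: 40, 17, 11, 9, 8, 5, 3 bp.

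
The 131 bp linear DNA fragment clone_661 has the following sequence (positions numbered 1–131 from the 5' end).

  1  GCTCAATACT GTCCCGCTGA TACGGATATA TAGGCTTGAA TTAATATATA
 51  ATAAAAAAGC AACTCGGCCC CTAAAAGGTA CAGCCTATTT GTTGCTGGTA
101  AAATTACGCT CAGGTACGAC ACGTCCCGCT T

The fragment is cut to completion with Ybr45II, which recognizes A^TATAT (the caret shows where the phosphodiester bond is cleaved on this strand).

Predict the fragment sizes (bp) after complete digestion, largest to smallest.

87, 26, 18 bp

Ybr45II sites (ATATAT) start at positions 26, 44.
Ybr45II cuts after the first base of each site, so after positions 26, 44.
Linear molecule, 2 cuts → 3 fragments:
  1–26 → 26 bp
  27–44 → 18 bp
  45–131 → 87 bp
Sorted largest to smallest: 87, 26, 18 bp.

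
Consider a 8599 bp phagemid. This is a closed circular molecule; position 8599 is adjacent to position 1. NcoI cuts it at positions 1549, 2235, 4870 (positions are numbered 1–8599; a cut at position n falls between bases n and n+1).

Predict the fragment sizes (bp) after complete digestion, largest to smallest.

Circular molecule, 3 cuts → 3 fragments:
  2235 − 1549 = 686 bp
  4870 − 2235 = 2635 bp
  wrap: 8599 − 4870 + 1549 = 5278 bp
Sorted largest to smallest: 5278, 2635, 686 bp.

5278, 2635, 686 bp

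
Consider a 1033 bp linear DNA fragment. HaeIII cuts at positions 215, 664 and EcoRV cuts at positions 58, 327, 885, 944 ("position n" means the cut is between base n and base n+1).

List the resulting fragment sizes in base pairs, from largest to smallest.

Combined cut positions (sorted): 58, 215, 327, 664, 885, 944.
Linear molecule, 6 cuts → 7 fragments:
  58 − 0 = 58 bp
  215 − 58 = 157 bp
  327 − 215 = 112 bp
  664 − 327 = 337 bp
  885 − 664 = 221 bp
  944 − 885 = 59 bp
  1033 − 944 = 89 bp
Sorted largest to smallest: 337, 221, 157, 112, 89, 59, 58 bp.

337, 221, 157, 112, 89, 59, 58 bp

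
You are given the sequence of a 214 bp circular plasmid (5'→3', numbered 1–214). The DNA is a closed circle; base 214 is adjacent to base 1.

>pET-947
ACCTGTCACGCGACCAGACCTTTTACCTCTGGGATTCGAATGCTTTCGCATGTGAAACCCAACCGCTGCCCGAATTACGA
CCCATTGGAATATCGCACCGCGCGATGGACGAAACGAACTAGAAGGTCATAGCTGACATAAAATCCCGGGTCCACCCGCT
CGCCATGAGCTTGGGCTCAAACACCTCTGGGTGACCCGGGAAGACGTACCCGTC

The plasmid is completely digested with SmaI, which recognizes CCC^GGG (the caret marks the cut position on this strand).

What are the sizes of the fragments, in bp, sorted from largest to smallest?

SmaI sites (CCCGGG) start at positions 145, 195.
SmaI cuts after base 3 of each site, so after positions 147, 197.
Circular molecule, 2 cuts → 2 fragments:
  148–197 → 50 bp
  198–214 then 1–147 → 17 + 147 = 164 bp
Sorted largest to smallest: 164, 50 bp.

164, 50 bp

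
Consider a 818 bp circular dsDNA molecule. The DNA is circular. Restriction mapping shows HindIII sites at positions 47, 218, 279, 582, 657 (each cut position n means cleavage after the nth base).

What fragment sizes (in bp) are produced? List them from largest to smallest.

303, 208, 171, 75, 61 bp

Circular molecule, 5 cuts → 5 fragments:
  218 − 47 = 171 bp
  279 − 218 = 61 bp
  582 − 279 = 303 bp
  657 − 582 = 75 bp
  wrap: 818 − 657 + 47 = 208 bp
Sorted largest to smallest: 303, 208, 171, 75, 61 bp.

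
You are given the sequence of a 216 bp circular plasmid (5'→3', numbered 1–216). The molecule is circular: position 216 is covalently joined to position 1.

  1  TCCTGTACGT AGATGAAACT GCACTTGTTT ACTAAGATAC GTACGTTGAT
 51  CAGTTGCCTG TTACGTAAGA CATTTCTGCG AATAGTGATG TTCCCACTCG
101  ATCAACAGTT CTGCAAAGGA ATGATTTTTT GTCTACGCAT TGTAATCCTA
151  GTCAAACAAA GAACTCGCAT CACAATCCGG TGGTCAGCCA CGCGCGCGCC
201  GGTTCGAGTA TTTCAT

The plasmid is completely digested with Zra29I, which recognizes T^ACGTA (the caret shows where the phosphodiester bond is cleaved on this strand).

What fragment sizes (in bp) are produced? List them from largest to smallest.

160, 32, 24 bp

Zra29I sites (TACGTA) start at positions 6, 38, 62.
Zra29I cuts after the first base of each site, so after positions 6, 38, 62.
Circular molecule, 3 cuts → 3 fragments:
  7–38 → 32 bp
  39–62 → 24 bp
  63–216 then 1–6 → 154 + 6 = 160 bp
Sorted largest to smallest: 160, 32, 24 bp.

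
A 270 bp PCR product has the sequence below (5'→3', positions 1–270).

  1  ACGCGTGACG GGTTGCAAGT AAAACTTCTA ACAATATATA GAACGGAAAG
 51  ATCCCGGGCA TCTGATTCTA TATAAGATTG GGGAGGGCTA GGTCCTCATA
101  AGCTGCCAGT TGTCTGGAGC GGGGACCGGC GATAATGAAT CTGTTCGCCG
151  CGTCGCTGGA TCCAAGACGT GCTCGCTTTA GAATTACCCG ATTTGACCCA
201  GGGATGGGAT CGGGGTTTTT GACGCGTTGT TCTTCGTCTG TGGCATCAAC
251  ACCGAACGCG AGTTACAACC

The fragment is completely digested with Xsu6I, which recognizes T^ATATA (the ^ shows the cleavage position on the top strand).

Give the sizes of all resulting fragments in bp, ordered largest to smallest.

201, 35, 34 bp

Xsu6I sites (TATATA) start at positions 35, 69.
Xsu6I cuts after the first base of each site, so after positions 35, 69.
Linear molecule, 2 cuts → 3 fragments:
  1–35 → 35 bp
  36–69 → 34 bp
  70–270 → 201 bp
Sorted largest to smallest: 201, 35, 34 bp.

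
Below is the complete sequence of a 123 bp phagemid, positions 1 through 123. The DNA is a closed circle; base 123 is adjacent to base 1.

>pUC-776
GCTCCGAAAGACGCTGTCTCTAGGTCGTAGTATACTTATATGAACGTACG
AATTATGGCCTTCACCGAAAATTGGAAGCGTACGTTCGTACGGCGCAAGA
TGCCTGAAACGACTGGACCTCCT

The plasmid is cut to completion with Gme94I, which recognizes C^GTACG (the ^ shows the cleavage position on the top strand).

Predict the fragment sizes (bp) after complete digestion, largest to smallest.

81, 34, 8 bp

Gme94I sites (CGTACG) start at positions 45, 79, 87.
Gme94I cuts after the first base of each site, so after positions 45, 79, 87.
Circular molecule, 3 cuts → 3 fragments:
  46–79 → 34 bp
  80–87 → 8 bp
  88–123 then 1–45 → 36 + 45 = 81 bp
Sorted largest to smallest: 81, 34, 8 bp.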